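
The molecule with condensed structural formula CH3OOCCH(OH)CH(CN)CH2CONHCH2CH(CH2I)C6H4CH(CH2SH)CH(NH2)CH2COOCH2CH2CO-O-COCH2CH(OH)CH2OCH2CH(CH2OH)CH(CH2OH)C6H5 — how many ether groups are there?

1

Reading the structure from left to right:
  CH3OOC: CH3O–C(=O)–: carbonyl C bonded to C and to –OCH3 → ester (not ketone + ether).
  CH(OH): –OH on an sp³ carbon → alcohol (secondary).
  CH(CN): pendant –C≡N: nitrile.
  CH2CONHCH2: –C(=O)–N– linkage → amide (the N is not an amine).
  CH(CH2I): pendant –CH2X: halogen on sp³ carbon → alkyl halide.
  C6H4: para-disubstituted benzene ring → arene.
  CH(CH2SH): pendant –CH2SH → thiol.
  CH(NH2): –NH2 on an sp³ carbon with no adjacent C=O → amine.
  CH2COOCH2: –C(=O)–O–C with C on the carbonyl side → ester.
  CH2CO-O-COCH2: two acyl groups sharing one oxygen, –C(=O)–O–C(=O)– → anhydride.
  CH(OH): –OH on an sp³ carbon → alcohol (secondary).
  CH2OCH2: C–O–C with sp³ carbons on both sides and no adjacent C=O → ether.
  CH(CH2OH): pendant –CH2OH on an sp³ backbone C → alcohol.
  CH(CH2OH): pendant –CH2OH on an sp³ backbone C → alcohol.
  C6H5: –C6H5 phenyl ring → arene.
Ether appears at: CH2OCH2 → 1.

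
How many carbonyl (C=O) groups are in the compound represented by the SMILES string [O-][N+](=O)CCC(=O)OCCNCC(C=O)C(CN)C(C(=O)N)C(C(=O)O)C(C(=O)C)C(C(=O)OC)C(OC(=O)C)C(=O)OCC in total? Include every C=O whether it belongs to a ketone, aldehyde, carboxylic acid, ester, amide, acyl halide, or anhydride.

8

CH2COOCH2: ester, 1 C=O (running total 1).
CH(CHO): aldehyde, 1 C=O (running total 2).
CH(CONH2): amide, 1 C=O (running total 3).
CH(COOH): carboxylic acid, 1 C=O (running total 4).
CH(COCH3): ketone, 1 C=O (running total 5).
CH(COOCH3): ester, 1 C=O (running total 6).
CH(OCOCH3): ester, 1 C=O (running total 7).
COOCH2CH3: ester, 1 C=O (running total 8).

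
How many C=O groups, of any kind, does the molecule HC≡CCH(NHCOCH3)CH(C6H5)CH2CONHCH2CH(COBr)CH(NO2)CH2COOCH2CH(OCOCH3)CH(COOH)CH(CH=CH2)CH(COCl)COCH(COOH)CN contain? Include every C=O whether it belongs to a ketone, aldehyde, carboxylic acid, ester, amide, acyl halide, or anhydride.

CH(NHCOCH3): amide, 1 C=O (running total 1).
CH2CONHCH2: amide, 1 C=O (running total 2).
CH(COBr): acyl halide, 1 C=O (running total 3).
CH2COOCH2: ester, 1 C=O (running total 4).
CH(OCOCH3): ester, 1 C=O (running total 5).
CH(COOH): carboxylic acid, 1 C=O (running total 6).
CH(COCl): acyl halide, 1 C=O (running total 7).
CO: ketone, 1 C=O (running total 8).
CH(COOH): carboxylic acid, 1 C=O (running total 9).

9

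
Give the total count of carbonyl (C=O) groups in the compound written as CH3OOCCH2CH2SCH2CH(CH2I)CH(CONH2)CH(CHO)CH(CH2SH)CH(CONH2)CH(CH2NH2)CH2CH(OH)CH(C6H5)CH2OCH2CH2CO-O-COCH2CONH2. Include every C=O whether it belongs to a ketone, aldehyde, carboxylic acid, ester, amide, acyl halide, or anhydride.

CH3OOC: ester, 1 C=O (running total 1).
CH(CONH2): amide, 1 C=O (running total 2).
CH(CHO): aldehyde, 1 C=O (running total 3).
CH(CONH2): amide, 1 C=O (running total 4).
CH2CO-O-COCH2: anhydride, 2 C=O (running total 6).
CONH2: amide, 1 C=O (running total 7).

7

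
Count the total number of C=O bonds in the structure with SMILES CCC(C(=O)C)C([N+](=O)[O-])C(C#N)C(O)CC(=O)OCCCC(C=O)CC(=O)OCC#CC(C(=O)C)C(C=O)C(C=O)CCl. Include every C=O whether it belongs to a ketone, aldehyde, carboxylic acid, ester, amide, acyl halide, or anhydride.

7

CH(COCH3): ketone, 1 C=O (running total 1).
CH2COOCH2: ester, 1 C=O (running total 2).
CH(CHO): aldehyde, 1 C=O (running total 3).
CH2COOCH2: ester, 1 C=O (running total 4).
CH(COCH3): ketone, 1 C=O (running total 5).
CH(CHO): aldehyde, 1 C=O (running total 6).
CH(CHO): aldehyde, 1 C=O (running total 7).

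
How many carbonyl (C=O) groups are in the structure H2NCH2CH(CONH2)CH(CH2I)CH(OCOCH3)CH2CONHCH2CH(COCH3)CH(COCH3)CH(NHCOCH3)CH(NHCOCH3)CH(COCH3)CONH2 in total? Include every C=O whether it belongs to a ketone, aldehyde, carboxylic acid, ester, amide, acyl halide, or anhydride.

9

CH(CONH2): amide, 1 C=O (running total 1).
CH(OCOCH3): ester, 1 C=O (running total 2).
CH2CONHCH2: amide, 1 C=O (running total 3).
CH(COCH3): ketone, 1 C=O (running total 4).
CH(COCH3): ketone, 1 C=O (running total 5).
CH(NHCOCH3): amide, 1 C=O (running total 6).
CH(NHCOCH3): amide, 1 C=O (running total 7).
CH(COCH3): ketone, 1 C=O (running total 8).
CONH2: amide, 1 C=O (running total 9).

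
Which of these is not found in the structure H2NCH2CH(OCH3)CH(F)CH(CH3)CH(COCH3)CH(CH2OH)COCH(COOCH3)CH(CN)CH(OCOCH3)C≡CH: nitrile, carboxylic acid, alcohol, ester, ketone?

carboxylic acid

ketone: present (CH(COCH3) — pendant –COCH3: carbonyl C bonded to two carbons → ketone).
ester: present (CH(COOCH3) — pendant –COOCH3: carbonyl C bonded to C and –OCH3 → ester).
nitrile: present (CH(CN) — pendant –C≡N: nitrile).
alcohol: present (CH(CH2OH) — pendant –CH2OH on an sp³ backbone C → alcohol).
carboxylic acid: absent. In each of CH(COOCH3) and CH(OCOCH3), the acyl oxygen is bonded to carbon (–O–C), not to H, so this is an ester.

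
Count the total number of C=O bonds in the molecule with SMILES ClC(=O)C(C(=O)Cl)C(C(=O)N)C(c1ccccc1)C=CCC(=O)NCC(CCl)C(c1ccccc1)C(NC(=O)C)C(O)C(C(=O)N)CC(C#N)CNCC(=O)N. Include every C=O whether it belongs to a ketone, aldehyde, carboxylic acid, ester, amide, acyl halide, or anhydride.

ClCO: acyl halide, 1 C=O (running total 1).
CH(COCl): acyl halide, 1 C=O (running total 2).
CH(CONH2): amide, 1 C=O (running total 3).
CH2CONHCH2: amide, 1 C=O (running total 4).
CH(NHCOCH3): amide, 1 C=O (running total 5).
CH(CONH2): amide, 1 C=O (running total 6).
CONH2: amide, 1 C=O (running total 7).

7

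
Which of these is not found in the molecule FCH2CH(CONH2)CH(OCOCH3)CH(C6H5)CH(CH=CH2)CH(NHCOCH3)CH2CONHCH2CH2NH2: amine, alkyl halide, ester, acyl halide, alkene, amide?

alkyl halide: present (FCH2 — halogen on an sp³ carbon → alkyl halide).
amine: present (CH2NH2 — –NH2 on an sp³ carbon with no adjacent C=O → amine).
amide: present (CH(CONH2) — pendant –CONH2: carbonyl C bonded to C and N → amide).
alkene: present (CH(CH=CH2) — pendant –CH=CH2: C=C double bond → alkene).
ester: present (CH(OCOCH3) — pendant –OC(=O)CH3: an acyloxy group → ester).
acyl halide: no segment matches this pattern.

acyl halide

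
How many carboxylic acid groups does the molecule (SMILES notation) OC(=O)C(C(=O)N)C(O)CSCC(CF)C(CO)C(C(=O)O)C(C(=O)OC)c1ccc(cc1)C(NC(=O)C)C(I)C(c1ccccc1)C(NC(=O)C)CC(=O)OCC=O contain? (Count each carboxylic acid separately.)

Reading the structure from left to right:
  HOOC: –COOH: carbonyl C bonded to –OH and C → carboxylic acid (the –OH is not a separate alcohol).
  CH(CONH2): pendant –CONH2: carbonyl C bonded to C and N → amide.
  CH(OH): –OH on an sp³ carbon → alcohol (secondary).
  CH2SCH2: C–S–C linkage → sulfide (thioether).
  CH(CH2F): pendant –CH2X: halogen on sp³ carbon → alkyl halide.
  CH(CH2OH): pendant –CH2OH on an sp³ backbone C → alcohol.
  CH(COOH): pendant –COOH: carbonyl C bonded to C and –OH → carboxylic acid.
  CH(COOCH3): pendant –COOCH3: carbonyl C bonded to C and –OCH3 → ester.
  C6H4: para-disubstituted benzene ring → arene.
  CH(NHCOCH3): pendant –NHC(=O)CH3: N bonded to a carbonyl → amide (not amine).
  CH(I): halogen on an sp³ carbon → alkyl halide.
  CH(C6H5): pendant –C6H5: benzene ring → arene.
  CH(NHCOCH3): pendant –NHC(=O)CH3: N bonded to a carbonyl → amide (not amine).
  CH2COOCH2: –C(=O)–O–C with C on the carbonyl side → ester.
  CHO: terminal –CHO: carbonyl C bonded to H and C → aldehyde.
Carboxylic acid appears at: HOOC, CH(COOH) → 2.

2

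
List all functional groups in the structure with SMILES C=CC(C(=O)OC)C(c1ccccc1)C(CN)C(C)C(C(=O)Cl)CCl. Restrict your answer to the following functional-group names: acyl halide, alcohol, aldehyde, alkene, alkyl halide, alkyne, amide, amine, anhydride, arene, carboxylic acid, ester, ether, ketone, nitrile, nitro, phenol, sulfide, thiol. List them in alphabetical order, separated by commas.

acyl halide, alkene, alkyl halide, amine, arene, ester

Working along the chain:
  CH2=CH: C=C double bond → alkene.
  CH(COOCH3): pendant –COOCH3: carbonyl C bonded to C and –OCH3 → ester.
  CH(C6H5): pendant –C6H5: benzene ring → arene.
  CH(CH2NH2): pendant –CH2NH2: N on sp³ C, no adjacent C=O → amine.
  CH(COCl): pendant –C(=O)X: carbonyl C bonded to C and halogen → acyl halide.
  CH2Cl: halogen on an sp³ carbon → alkyl halide.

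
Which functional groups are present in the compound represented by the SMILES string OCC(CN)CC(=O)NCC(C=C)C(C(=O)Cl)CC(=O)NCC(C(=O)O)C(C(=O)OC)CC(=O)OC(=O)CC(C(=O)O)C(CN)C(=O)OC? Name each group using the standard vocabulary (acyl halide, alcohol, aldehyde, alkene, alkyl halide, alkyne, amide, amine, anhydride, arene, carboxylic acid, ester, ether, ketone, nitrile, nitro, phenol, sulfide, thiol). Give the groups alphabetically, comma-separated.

acyl halide, alcohol, alkene, amide, amine, anhydride, carboxylic acid, ester

Working along the chain:
  HOCH2: HO– on an sp³ carbon → alcohol.
  CH(CH2NH2): pendant –CH2NH2: N on sp³ C, no adjacent C=O → amine.
  CH2CONHCH2: –C(=O)–N– linkage → amide (the N is not an amine).
  CH(CH=CH2): pendant –CH=CH2: C=C double bond → alkene.
  CH(COCl): pendant –C(=O)X: carbonyl C bonded to C and halogen → acyl halide.
  CH2CONHCH2: –C(=O)–N– linkage → amide (the N is not an amine).
  CH(COOH): pendant –COOH: carbonyl C bonded to C and –OH → carboxylic acid.
  CH(COOCH3): pendant –COOCH3: carbonyl C bonded to C and –OCH3 → ester.
  CH2CO-O-COCH2: two acyl groups sharing one oxygen, –C(=O)–O–C(=O)– → anhydride.
  CH(COOH): pendant –COOH: carbonyl C bonded to C and –OH → carboxylic acid.
  CH(CH2NH2): pendant –CH2NH2: N on sp³ C, no adjacent C=O → amine.
  COOCH3: –C(=O)OCH3: carbonyl C bonded to C and to –OCH3 → ester (not ketone + ether).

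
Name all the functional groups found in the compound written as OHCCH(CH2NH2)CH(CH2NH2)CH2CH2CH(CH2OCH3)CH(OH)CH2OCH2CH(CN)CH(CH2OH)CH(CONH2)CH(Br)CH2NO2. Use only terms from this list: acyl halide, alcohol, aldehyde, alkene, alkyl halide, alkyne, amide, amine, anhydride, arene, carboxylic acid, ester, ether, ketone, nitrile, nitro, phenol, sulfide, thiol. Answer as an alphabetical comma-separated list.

alcohol, aldehyde, alkyl halide, amide, amine, ether, nitrile, nitro

Taking each segment in turn:
  OHC: terminal –CHO: carbonyl C bonded to H and C → aldehyde.
  CH(CH2NH2): pendant –CH2NH2: N on sp³ C, no adjacent C=O → amine.
  CH(CH2NH2): pendant –CH2NH2: N on sp³ C, no adjacent C=O → amine.
  CH(CH2OCH3): pendant –CH2OCH3: C–O–C linkage → ether.
  CH(OH): –OH on an sp³ carbon → alcohol (secondary).
  CH2OCH2: C–O–C with sp³ carbons on both sides and no adjacent C=O → ether.
  CH(CN): pendant –C≡N: nitrile.
  CH(CH2OH): pendant –CH2OH on an sp³ backbone C → alcohol.
  CH(CONH2): pendant –CONH2: carbonyl C bonded to C and N → amide.
  CH(Br): halogen on an sp³ carbon → alkyl halide.
  CH2NO2: –NO2 on carbon → nitro group.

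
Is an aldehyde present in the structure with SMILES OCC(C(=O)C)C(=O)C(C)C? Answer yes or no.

no

Working along the chain:
  HOCH2: HO– on an sp³ carbon → alcohol.
  CH(COCH3): pendant –COCH3: carbonyl C bonded to two carbons → ketone.
  CO: –C(=O)– with carbon on both sides → ketone.
In each of CH(COCH3) and CO, the carbonyl carbon is bonded to two carbons, so it is a ketone, not an aldehyde.
The groups actually present are: alcohol, ketone.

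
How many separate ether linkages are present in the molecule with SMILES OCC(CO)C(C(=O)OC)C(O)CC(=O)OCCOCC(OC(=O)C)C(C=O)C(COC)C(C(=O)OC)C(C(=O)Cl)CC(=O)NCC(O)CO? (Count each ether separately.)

2

HO– on an sp³ carbon → alcohol.
pendant –CH2OH on an sp³ backbone C → alcohol.
pendant –COOCH3: carbonyl C bonded to C and –OCH3 → ester.
–OH on an sp³ carbon → alcohol (secondary).
–C(=O)–O–C with C on the carbonyl side → ester.
C–O–C with sp³ carbons on both sides and no adjacent C=O → ether.
pendant –OC(=O)CH3: an acyloxy group → ester.
pendant –CHO: carbonyl C bonded to C and H → aldehyde.
pendant –CH2OCH3: C–O–C linkage → ether.
pendant –COOCH3: carbonyl C bonded to C and –OCH3 → ester.
pendant –C(=O)X: carbonyl C bonded to C and halogen → acyl halide.
–C(=O)–N– linkage → amide (the N is not an amine).
–OH on an sp³ carbon → alcohol (secondary).
–OH on an sp³ carbon → alcohol.
Ether appears at: CH2OCH2, CH(CH2OCH3) → 2.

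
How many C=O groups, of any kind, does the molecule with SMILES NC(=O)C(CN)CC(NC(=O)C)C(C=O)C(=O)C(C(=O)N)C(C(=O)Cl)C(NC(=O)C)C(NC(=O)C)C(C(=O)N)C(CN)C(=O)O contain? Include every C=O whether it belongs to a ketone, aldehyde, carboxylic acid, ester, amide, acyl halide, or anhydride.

10

H2NCO: amide, 1 C=O (running total 1).
CH(NHCOCH3): amide, 1 C=O (running total 2).
CH(CHO): aldehyde, 1 C=O (running total 3).
CO: ketone, 1 C=O (running total 4).
CH(CONH2): amide, 1 C=O (running total 5).
CH(COCl): acyl halide, 1 C=O (running total 6).
CH(NHCOCH3): amide, 1 C=O (running total 7).
CH(NHCOCH3): amide, 1 C=O (running total 8).
CH(CONH2): amide, 1 C=O (running total 9).
COOH: carboxylic acid, 1 C=O (running total 10).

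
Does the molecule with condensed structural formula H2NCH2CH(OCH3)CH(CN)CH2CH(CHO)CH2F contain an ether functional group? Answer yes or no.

Reading the structure from left to right:
  H2NCH2: –NH2 on an sp³ carbon with no adjacent C=O → amine.
  CH(OCH3): pendant –OCH3: C–O–C with sp³ C, no adjacent C=O → ether.
  CH(CN): pendant –C≡N: nitrile.
  CH(CHO): pendant –CHO: carbonyl C bonded to C and H → aldehyde.
  CH2F: halogen on an sp³ carbon → alkyl halide.
The CH(OCH3) segment supplies the ether: pendant –OCH3: C–O–C with sp³ C, no adjacent C=O → ether.

yes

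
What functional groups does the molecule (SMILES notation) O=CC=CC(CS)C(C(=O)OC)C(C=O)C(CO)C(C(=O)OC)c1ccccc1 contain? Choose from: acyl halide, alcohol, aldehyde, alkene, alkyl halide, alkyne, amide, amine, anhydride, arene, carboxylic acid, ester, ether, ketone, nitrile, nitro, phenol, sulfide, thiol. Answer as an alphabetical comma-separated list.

terminal –CHO: carbonyl C bonded to H and C → aldehyde.
C=C double bond → alkene.
pendant –CH2SH → thiol.
pendant –COOCH3: carbonyl C bonded to C and –OCH3 → ester.
pendant –CHO: carbonyl C bonded to C and H → aldehyde.
pendant –CH2OH on an sp³ backbone C → alcohol.
pendant –COOCH3: carbonyl C bonded to C and –OCH3 → ester.
–C6H5 phenyl ring → arene.

alcohol, aldehyde, alkene, arene, ester, thiol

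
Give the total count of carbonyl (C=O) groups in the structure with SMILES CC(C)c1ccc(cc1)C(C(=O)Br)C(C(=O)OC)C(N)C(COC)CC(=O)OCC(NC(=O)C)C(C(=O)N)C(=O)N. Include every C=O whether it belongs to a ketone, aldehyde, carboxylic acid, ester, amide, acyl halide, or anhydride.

6

CH(COBr): acyl halide, 1 C=O (running total 1).
CH(COOCH3): ester, 1 C=O (running total 2).
CH2COOCH2: ester, 1 C=O (running total 3).
CH(NHCOCH3): amide, 1 C=O (running total 4).
CH(CONH2): amide, 1 C=O (running total 5).
CONH2: amide, 1 C=O (running total 6).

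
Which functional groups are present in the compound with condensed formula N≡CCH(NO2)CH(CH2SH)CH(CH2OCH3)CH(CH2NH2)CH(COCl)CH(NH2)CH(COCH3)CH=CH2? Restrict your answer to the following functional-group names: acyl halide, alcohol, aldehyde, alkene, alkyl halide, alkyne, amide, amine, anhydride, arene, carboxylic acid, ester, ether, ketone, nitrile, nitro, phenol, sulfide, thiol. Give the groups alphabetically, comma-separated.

Reading the structure from left to right:
  N≡C: N≡C–: carbon triple-bonded to nitrogen → nitrile.
  CH(NO2): –NO2 on an sp³ carbon → nitro (the N=O is not a carbonyl).
  CH(CH2SH): pendant –CH2SH → thiol.
  CH(CH2OCH3): pendant –CH2OCH3: C–O–C linkage → ether.
  CH(CH2NH2): pendant –CH2NH2: N on sp³ C, no adjacent C=O → amine.
  CH(COCl): pendant –C(=O)X: carbonyl C bonded to C and halogen → acyl halide.
  CH(NH2): –NH2 on an sp³ carbon with no adjacent C=O → amine.
  CH(COCH3): pendant –COCH3: carbonyl C bonded to two carbons → ketone.
  CH=CH2: C=C double bond → alkene.

acyl halide, alkene, amine, ether, ketone, nitrile, nitro, thiol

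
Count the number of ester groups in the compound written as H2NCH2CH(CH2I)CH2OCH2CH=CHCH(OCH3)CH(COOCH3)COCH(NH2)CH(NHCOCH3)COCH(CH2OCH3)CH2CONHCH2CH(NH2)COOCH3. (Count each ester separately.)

2

Taking each segment in turn:
  H2NCH2: –NH2 on an sp³ carbon with no adjacent C=O → amine.
  CH(CH2I): pendant –CH2X: halogen on sp³ carbon → alkyl halide.
  CH2OCH2: C–O–C with sp³ carbons on both sides and no adjacent C=O → ether.
  CH=CH: C=C double bond → alkene.
  CH(OCH3): pendant –OCH3: C–O–C with sp³ C, no adjacent C=O → ether.
  CH(COOCH3): pendant –COOCH3: carbonyl C bonded to C and –OCH3 → ester.
  CO: –C(=O)– with carbon on both sides → ketone.
  CH(NH2): –NH2 on an sp³ carbon with no adjacent C=O → amine.
  CH(NHCOCH3): pendant –NHC(=O)CH3: N bonded to a carbonyl → amide (not amine).
  CO: –C(=O)– with carbon on both sides → ketone.
  CH(CH2OCH3): pendant –CH2OCH3: C–O–C linkage → ether.
  CH2CONHCH2: –C(=O)–N– linkage → amide (the N is not an amine).
  CH(NH2): –NH2 on an sp³ carbon with no adjacent C=O → amine.
  COOCH3: –C(=O)OCH3: carbonyl C bonded to C and to –OCH3 → ester (not ketone + ether).
Ester appears at: CH(COOCH3), COOCH3 → 2.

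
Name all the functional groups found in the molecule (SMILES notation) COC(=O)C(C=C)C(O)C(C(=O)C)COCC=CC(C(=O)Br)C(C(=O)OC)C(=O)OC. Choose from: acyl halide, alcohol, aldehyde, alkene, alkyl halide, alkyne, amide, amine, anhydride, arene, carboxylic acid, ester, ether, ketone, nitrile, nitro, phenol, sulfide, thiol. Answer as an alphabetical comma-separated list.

CH3O–C(=O)–: carbonyl C bonded to C and to –OCH3 → ester (not ketone + ether).
pendant –CH=CH2: C=C double bond → alkene.
–OH on an sp³ carbon → alcohol (secondary).
pendant –COCH3: carbonyl C bonded to two carbons → ketone.
C–O–C with sp³ carbons on both sides and no adjacent C=O → ether.
C=C double bond → alkene.
pendant –C(=O)X: carbonyl C bonded to C and halogen → acyl halide.
pendant –COOCH3: carbonyl C bonded to C and –OCH3 → ester.
–C(=O)OCH3: carbonyl C bonded to C and to –OCH3 → ester (not ketone + ether).

acyl halide, alcohol, alkene, ester, ether, ketone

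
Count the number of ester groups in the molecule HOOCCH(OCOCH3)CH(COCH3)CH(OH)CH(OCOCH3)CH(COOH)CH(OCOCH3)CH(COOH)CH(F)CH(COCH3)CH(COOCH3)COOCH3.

5

Taking each segment in turn:
  HOOC: –COOH: carbonyl C bonded to –OH and C → carboxylic acid (the –OH is not a separate alcohol).
  CH(OCOCH3): pendant –OC(=O)CH3: an acyloxy group → ester.
  CH(COCH3): pendant –COCH3: carbonyl C bonded to two carbons → ketone.
  CH(OH): –OH on an sp³ carbon → alcohol (secondary).
  CH(OCOCH3): pendant –OC(=O)CH3: an acyloxy group → ester.
  CH(COOH): pendant –COOH: carbonyl C bonded to C and –OH → carboxylic acid.
  CH(OCOCH3): pendant –OC(=O)CH3: an acyloxy group → ester.
  CH(COOH): pendant –COOH: carbonyl C bonded to C and –OH → carboxylic acid.
  CH(F): halogen on an sp³ carbon → alkyl halide.
  CH(COCH3): pendant –COCH3: carbonyl C bonded to two carbons → ketone.
  CH(COOCH3): pendant –COOCH3: carbonyl C bonded to C and –OCH3 → ester.
  COOCH3: –C(=O)OCH3: carbonyl C bonded to C and to –OCH3 → ester (not ketone + ether).
Ester appears at: CH(OCOCH3), CH(OCOCH3), CH(OCOCH3), CH(COOCH3), COOCH3 → 5.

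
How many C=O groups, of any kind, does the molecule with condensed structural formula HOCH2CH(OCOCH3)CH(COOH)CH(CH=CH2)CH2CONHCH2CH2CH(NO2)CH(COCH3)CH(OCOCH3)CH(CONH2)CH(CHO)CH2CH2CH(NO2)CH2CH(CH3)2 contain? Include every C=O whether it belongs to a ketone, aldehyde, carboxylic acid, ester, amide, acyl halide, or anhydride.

7

CH(OCOCH3): ester, 1 C=O (running total 1).
CH(COOH): carboxylic acid, 1 C=O (running total 2).
CH2CONHCH2: amide, 1 C=O (running total 3).
CH(COCH3): ketone, 1 C=O (running total 4).
CH(OCOCH3): ester, 1 C=O (running total 5).
CH(CONH2): amide, 1 C=O (running total 6).
CH(CHO): aldehyde, 1 C=O (running total 7).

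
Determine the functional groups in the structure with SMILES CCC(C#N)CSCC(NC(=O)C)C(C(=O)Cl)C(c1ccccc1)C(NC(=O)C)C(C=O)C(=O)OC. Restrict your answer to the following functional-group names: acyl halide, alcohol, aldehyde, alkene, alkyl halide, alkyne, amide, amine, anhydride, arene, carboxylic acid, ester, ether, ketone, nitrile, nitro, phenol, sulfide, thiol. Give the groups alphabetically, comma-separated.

acyl halide, aldehyde, amide, arene, ester, nitrile, sulfide

Working along the chain:
  CH(CN): pendant –C≡N: nitrile.
  CH2SCH2: C–S–C linkage → sulfide (thioether).
  CH(NHCOCH3): pendant –NHC(=O)CH3: N bonded to a carbonyl → amide (not amine).
  CH(COCl): pendant –C(=O)X: carbonyl C bonded to C and halogen → acyl halide.
  CH(C6H5): pendant –C6H5: benzene ring → arene.
  CH(NHCOCH3): pendant –NHC(=O)CH3: N bonded to a carbonyl → amide (not amine).
  CH(CHO): pendant –CHO: carbonyl C bonded to C and H → aldehyde.
  COOCH3: –C(=O)OCH3: carbonyl C bonded to C and to –OCH3 → ester (not ketone + ether).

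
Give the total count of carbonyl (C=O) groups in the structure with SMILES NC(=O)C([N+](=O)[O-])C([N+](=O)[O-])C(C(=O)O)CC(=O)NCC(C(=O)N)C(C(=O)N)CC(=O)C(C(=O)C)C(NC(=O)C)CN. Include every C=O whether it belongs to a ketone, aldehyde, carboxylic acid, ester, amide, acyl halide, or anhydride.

H2NCO: amide, 1 C=O (running total 1).
CH(COOH): carboxylic acid, 1 C=O (running total 2).
CH2CONHCH2: amide, 1 C=O (running total 3).
CH(CONH2): amide, 1 C=O (running total 4).
CH(CONH2): amide, 1 C=O (running total 5).
CO: ketone, 1 C=O (running total 6).
CH(COCH3): ketone, 1 C=O (running total 7).
CH(NHCOCH3): amide, 1 C=O (running total 8).

8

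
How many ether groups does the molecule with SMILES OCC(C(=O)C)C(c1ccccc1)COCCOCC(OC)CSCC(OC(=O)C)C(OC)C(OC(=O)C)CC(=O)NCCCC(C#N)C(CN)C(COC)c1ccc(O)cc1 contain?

5

Reading the structure from left to right:
  HOCH2: HO– on an sp³ carbon → alcohol.
  CH(COCH3): pendant –COCH3: carbonyl C bonded to two carbons → ketone.
  CH(C6H5): pendant –C6H5: benzene ring → arene.
  CH2OCH2: C–O–C with sp³ carbons on both sides and no adjacent C=O → ether.
  CH2OCH2: C–O–C with sp³ carbons on both sides and no adjacent C=O → ether.
  CH(OCH3): pendant –OCH3: C–O–C with sp³ C, no adjacent C=O → ether.
  CH2SCH2: C–S–C linkage → sulfide (thioether).
  CH(OCOCH3): pendant –OC(=O)CH3: an acyloxy group → ester.
  CH(OCH3): pendant –OCH3: C–O–C with sp³ C, no adjacent C=O → ether.
  CH(OCOCH3): pendant –OC(=O)CH3: an acyloxy group → ester.
  CH2CONHCH2: –C(=O)–N– linkage → amide (the N is not an amine).
  CH(CN): pendant –C≡N: nitrile.
  CH(CH2NH2): pendant –CH2NH2: N on sp³ C, no adjacent C=O → amine.
  CH(CH2OCH3): pendant –CH2OCH3: C–O–C linkage → ether.
  C6H4OH: –OH attached directly to an aromatic ring → phenol (not alcohol); the ring itself is an arene.
Ether appears at: CH2OCH2, CH2OCH2, CH(OCH3), CH(OCH3), CH(CH2OCH3) → 5.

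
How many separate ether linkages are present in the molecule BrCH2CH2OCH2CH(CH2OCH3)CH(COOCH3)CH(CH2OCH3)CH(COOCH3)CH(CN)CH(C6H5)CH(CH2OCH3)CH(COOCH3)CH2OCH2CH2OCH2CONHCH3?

6

halogen on an sp³ carbon → alkyl halide.
C–O–C with sp³ carbons on both sides and no adjacent C=O → ether.
pendant –CH2OCH3: C–O–C linkage → ether.
pendant –COOCH3: carbonyl C bonded to C and –OCH3 → ester.
pendant –CH2OCH3: C–O–C linkage → ether.
pendant –COOCH3: carbonyl C bonded to C and –OCH3 → ester.
pendant –C≡N: nitrile.
pendant –C6H5: benzene ring → arene.
pendant –CH2OCH3: C–O–C linkage → ether.
pendant –COOCH3: carbonyl C bonded to C and –OCH3 → ester.
C–O–C with sp³ carbons on both sides and no adjacent C=O → ether.
C–O–C with sp³ carbons on both sides and no adjacent C=O → ether.
–C(=O)NHCH3: carbonyl C bonded to C and to N → amide (the N is not an amine).
Ether appears at: CH2OCH2, CH(CH2OCH3), CH(CH2OCH3), CH(CH2OCH3), CH2OCH2, CH2OCH2 → 6.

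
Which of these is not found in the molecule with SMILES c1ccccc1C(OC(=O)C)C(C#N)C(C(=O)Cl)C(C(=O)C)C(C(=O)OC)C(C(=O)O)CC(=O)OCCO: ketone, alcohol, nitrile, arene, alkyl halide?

alkyl halide

ketone: present (CH(COCH3) — pendant –COCH3: carbonyl C bonded to two carbons → ketone).
nitrile: present (CH(CN) — pendant –C≡N: nitrile).
arene: present (C6H5 — C6H5– phenyl ring → arene).
alcohol: present (CH2OH — –OH on an sp³ carbon → alcohol).
alkyl halide: absent. In CH(COCl), the halogen is on a carbonyl carbon, which makes it an acyl halide, not an alkyl halide.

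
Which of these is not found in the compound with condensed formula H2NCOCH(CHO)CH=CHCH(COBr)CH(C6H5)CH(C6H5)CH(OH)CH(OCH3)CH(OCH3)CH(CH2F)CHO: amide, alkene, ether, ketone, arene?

ketone

alkene: present (CH=CH — C=C double bond → alkene).
ether: present (CH(OCH3) — pendant –OCH3: C–O–C with sp³ C, no adjacent C=O → ether).
amide: present (H2NCO — –C(=O)NH2: carbonyl C bonded to C and to N → amide (the N is not a separate amine)).
arene: present (CH(C6H5) — pendant –C6H5: benzene ring → arene).
ketone: absent. In H2NCO, the C=O is bonded to nitrogen, which defines an amide, not a ketone. In each of CH(CHO) and CHO, the carbonyl carbon carries an H, so it is an aldehyde, not a ketone. In CH(COBr), the C=O is bonded to a halogen, which defines an acyl halide, not a ketone.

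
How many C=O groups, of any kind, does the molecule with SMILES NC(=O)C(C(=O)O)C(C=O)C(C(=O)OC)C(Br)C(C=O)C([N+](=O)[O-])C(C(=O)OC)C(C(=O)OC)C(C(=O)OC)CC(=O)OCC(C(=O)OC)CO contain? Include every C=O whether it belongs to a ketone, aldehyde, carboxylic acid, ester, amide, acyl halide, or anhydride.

10

H2NCO: amide, 1 C=O (running total 1).
CH(COOH): carboxylic acid, 1 C=O (running total 2).
CH(CHO): aldehyde, 1 C=O (running total 3).
CH(COOCH3): ester, 1 C=O (running total 4).
CH(CHO): aldehyde, 1 C=O (running total 5).
CH(COOCH3): ester, 1 C=O (running total 6).
CH(COOCH3): ester, 1 C=O (running total 7).
CH(COOCH3): ester, 1 C=O (running total 8).
CH2COOCH2: ester, 1 C=O (running total 9).
CH(COOCH3): ester, 1 C=O (running total 10).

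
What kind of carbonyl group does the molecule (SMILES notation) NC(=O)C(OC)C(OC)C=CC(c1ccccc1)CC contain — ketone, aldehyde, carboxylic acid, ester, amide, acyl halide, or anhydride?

amide

The carbonyl is in the H2NCO segment: –C(=O)NH2: carbonyl C bonded to C and to N → amide (the N is not a separate amine).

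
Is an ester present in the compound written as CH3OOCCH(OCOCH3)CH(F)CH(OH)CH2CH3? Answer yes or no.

yes

Working along the chain:
  CH3OOC: CH3O–C(=O)–: carbonyl C bonded to C and to –OCH3 → ester (not ketone + ether).
  CH(OCOCH3): pendant –OC(=O)CH3: an acyloxy group → ester.
  CH(F): halogen on an sp³ carbon → alkyl halide.
  CH(OH): –OH on an sp³ carbon → alcohol (secondary).
The CH3OOC segment supplies the ester: CH3O–C(=O)–: carbonyl C bonded to C and to –OCH3 → ester (not ketone + ether).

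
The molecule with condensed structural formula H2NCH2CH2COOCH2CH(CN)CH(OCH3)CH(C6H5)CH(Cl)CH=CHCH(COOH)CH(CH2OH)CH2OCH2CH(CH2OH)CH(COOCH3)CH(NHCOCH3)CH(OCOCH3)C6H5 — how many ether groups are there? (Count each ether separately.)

2

–NH2 on an sp³ carbon with no adjacent C=O → amine.
–C(=O)–O–C with C on the carbonyl side → ester.
pendant –C≡N: nitrile.
pendant –OCH3: C–O–C with sp³ C, no adjacent C=O → ether.
pendant –C6H5: benzene ring → arene.
halogen on an sp³ carbon → alkyl halide.
C=C double bond → alkene.
pendant –COOH: carbonyl C bonded to C and –OH → carboxylic acid.
pendant –CH2OH on an sp³ backbone C → alcohol.
C–O–C with sp³ carbons on both sides and no adjacent C=O → ether.
pendant –CH2OH on an sp³ backbone C → alcohol.
pendant –COOCH3: carbonyl C bonded to C and –OCH3 → ester.
pendant –NHC(=O)CH3: N bonded to a carbonyl → amide (not amine).
pendant –OC(=O)CH3: an acyloxy group → ester.
–C6H5 phenyl ring → arene.
Ether appears at: CH(OCH3), CH2OCH2 → 2.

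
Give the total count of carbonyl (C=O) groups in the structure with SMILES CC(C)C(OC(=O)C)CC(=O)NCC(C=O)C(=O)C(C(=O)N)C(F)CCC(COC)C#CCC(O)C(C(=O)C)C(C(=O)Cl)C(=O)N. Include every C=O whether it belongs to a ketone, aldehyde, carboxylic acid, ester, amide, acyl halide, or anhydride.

8

CH(OCOCH3): ester, 1 C=O (running total 1).
CH2CONHCH2: amide, 1 C=O (running total 2).
CH(CHO): aldehyde, 1 C=O (running total 3).
CO: ketone, 1 C=O (running total 4).
CH(CONH2): amide, 1 C=O (running total 5).
CH(COCH3): ketone, 1 C=O (running total 6).
CH(COCl): acyl halide, 1 C=O (running total 7).
CONH2: amide, 1 C=O (running total 8).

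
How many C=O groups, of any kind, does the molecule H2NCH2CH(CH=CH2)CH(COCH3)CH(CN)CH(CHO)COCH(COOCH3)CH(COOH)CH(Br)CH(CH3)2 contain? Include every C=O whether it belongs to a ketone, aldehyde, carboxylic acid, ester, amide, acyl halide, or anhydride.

5

CH(COCH3): ketone, 1 C=O (running total 1).
CH(CHO): aldehyde, 1 C=O (running total 2).
CO: ketone, 1 C=O (running total 3).
CH(COOCH3): ester, 1 C=O (running total 4).
CH(COOH): carboxylic acid, 1 C=O (running total 5).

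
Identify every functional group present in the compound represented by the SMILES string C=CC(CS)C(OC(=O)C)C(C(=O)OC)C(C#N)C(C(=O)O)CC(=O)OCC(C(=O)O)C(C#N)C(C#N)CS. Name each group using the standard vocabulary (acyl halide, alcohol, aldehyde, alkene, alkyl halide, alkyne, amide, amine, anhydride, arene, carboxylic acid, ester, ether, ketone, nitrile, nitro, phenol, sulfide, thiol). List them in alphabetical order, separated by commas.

alkene, carboxylic acid, ester, nitrile, thiol

C=C double bond → alkene.
pendant –CH2SH → thiol.
pendant –OC(=O)CH3: an acyloxy group → ester.
pendant –COOCH3: carbonyl C bonded to C and –OCH3 → ester.
pendant –C≡N: nitrile.
pendant –COOH: carbonyl C bonded to C and –OH → carboxylic acid.
–C(=O)–O–C with C on the carbonyl side → ester.
pendant –COOH: carbonyl C bonded to C and –OH → carboxylic acid.
pendant –C≡N: nitrile.
pendant –C≡N: nitrile.
–SH on an sp³ carbon → thiol.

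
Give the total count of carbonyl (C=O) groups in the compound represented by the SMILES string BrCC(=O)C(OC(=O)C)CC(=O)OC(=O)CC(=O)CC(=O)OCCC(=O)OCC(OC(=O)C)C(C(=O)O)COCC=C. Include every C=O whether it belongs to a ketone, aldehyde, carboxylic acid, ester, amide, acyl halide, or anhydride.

9

CO: ketone, 1 C=O (running total 1).
CH(OCOCH3): ester, 1 C=O (running total 2).
CH2CO-O-COCH2: anhydride, 2 C=O (running total 4).
CO: ketone, 1 C=O (running total 5).
CH2COOCH2: ester, 1 C=O (running total 6).
CH2COOCH2: ester, 1 C=O (running total 7).
CH(OCOCH3): ester, 1 C=O (running total 8).
CH(COOH): carboxylic acid, 1 C=O (running total 9).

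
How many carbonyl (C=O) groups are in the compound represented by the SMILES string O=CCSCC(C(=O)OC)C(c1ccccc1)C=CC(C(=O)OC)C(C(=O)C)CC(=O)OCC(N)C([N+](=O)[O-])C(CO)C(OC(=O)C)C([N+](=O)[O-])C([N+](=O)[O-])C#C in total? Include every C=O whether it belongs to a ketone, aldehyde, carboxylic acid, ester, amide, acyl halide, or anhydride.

6

OHC: aldehyde, 1 C=O (running total 1).
CH(COOCH3): ester, 1 C=O (running total 2).
CH(COOCH3): ester, 1 C=O (running total 3).
CH(COCH3): ketone, 1 C=O (running total 4).
CH2COOCH2: ester, 1 C=O (running total 5).
CH(OCOCH3): ester, 1 C=O (running total 6).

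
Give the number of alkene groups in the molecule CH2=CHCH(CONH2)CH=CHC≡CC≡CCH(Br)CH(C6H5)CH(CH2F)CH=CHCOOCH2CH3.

3

C=C double bond → alkene.
pendant –CONH2: carbonyl C bonded to C and N → amide.
C=C double bond → alkene.
C≡C triple bond → alkyne.
C≡C triple bond → alkyne.
halogen on an sp³ carbon → alkyl halide.
pendant –C6H5: benzene ring → arene.
pendant –CH2X: halogen on sp³ carbon → alkyl halide.
C=C double bond → alkene.
–C(=O)OCH2CH3: carbonyl C bonded to C and to –OEt → ester.
Alkene appears at: CH2=CH, CH=CH, CH=CH → 3.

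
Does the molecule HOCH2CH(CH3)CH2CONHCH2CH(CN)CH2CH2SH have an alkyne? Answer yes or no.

no

HO– on an sp³ carbon → alcohol.
–C(=O)–N– linkage → amide (the N is not an amine).
pendant –C≡N: nitrile.
–SH on an sp³ carbon → thiol.
In CH(CN), the triple bond is C≡N, not C≡C, so it is a nitrile.
The groups actually present are: alcohol, amide, nitrile, thiol.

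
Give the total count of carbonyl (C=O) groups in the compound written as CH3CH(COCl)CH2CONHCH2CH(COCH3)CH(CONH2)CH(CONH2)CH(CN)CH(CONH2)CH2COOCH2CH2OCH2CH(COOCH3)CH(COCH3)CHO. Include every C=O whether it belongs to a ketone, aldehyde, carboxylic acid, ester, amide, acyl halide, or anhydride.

10

CH(COCl): acyl halide, 1 C=O (running total 1).
CH2CONHCH2: amide, 1 C=O (running total 2).
CH(COCH3): ketone, 1 C=O (running total 3).
CH(CONH2): amide, 1 C=O (running total 4).
CH(CONH2): amide, 1 C=O (running total 5).
CH(CONH2): amide, 1 C=O (running total 6).
CH2COOCH2: ester, 1 C=O (running total 7).
CH(COOCH3): ester, 1 C=O (running total 8).
CH(COCH3): ketone, 1 C=O (running total 9).
CHO: aldehyde, 1 C=O (running total 10).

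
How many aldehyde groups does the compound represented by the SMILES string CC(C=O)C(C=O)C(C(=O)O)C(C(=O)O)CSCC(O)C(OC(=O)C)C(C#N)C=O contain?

pendant –CHO: carbonyl C bonded to C and H → aldehyde.
pendant –CHO: carbonyl C bonded to C and H → aldehyde.
pendant –COOH: carbonyl C bonded to C and –OH → carboxylic acid.
pendant –COOH: carbonyl C bonded to C and –OH → carboxylic acid.
C–S–C linkage → sulfide (thioether).
–OH on an sp³ carbon → alcohol (secondary).
pendant –OC(=O)CH3: an acyloxy group → ester.
pendant –C≡N: nitrile.
terminal –CHO: carbonyl C bonded to H and C → aldehyde.
Aldehyde appears at: CH(CHO), CH(CHO), CHO → 3.

3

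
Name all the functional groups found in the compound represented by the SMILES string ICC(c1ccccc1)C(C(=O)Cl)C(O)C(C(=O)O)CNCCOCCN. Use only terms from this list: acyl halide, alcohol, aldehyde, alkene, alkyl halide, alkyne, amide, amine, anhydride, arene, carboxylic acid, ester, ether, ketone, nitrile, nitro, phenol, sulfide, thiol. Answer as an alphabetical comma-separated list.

Taking each segment in turn:
  ICH2: halogen on an sp³ carbon → alkyl halide.
  CH(C6H5): pendant –C6H5: benzene ring → arene.
  CH(COCl): pendant –C(=O)X: carbonyl C bonded to C and halogen → acyl halide.
  CH(OH): –OH on an sp³ carbon → alcohol (secondary).
  CH(COOH): pendant –COOH: carbonyl C bonded to C and –OH → carboxylic acid.
  CH2NHCH2: C–N–C with sp³ carbons and no adjacent C=O → amine (secondary).
  CH2OCH2: C–O–C with sp³ carbons on both sides and no adjacent C=O → ether.
  CH2NH2: –NH2 on an sp³ carbon with no adjacent C=O → amine.

acyl halide, alcohol, alkyl halide, amine, arene, carboxylic acid, ether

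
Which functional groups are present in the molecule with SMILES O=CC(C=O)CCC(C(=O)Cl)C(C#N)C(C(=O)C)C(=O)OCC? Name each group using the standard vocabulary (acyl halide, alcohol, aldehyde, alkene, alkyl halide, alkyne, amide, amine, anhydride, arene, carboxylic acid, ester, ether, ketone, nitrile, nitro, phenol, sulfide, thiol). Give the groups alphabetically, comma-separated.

Taking each segment in turn:
  OHC: terminal –CHO: carbonyl C bonded to H and C → aldehyde.
  CH(CHO): pendant –CHO: carbonyl C bonded to C and H → aldehyde.
  CH(COCl): pendant –C(=O)X: carbonyl C bonded to C and halogen → acyl halide.
  CH(CN): pendant –C≡N: nitrile.
  CH(COCH3): pendant –COCH3: carbonyl C bonded to two carbons → ketone.
  COOCH2CH3: –C(=O)OCH2CH3: carbonyl C bonded to C and to –OEt → ester.

acyl halide, aldehyde, ester, ketone, nitrile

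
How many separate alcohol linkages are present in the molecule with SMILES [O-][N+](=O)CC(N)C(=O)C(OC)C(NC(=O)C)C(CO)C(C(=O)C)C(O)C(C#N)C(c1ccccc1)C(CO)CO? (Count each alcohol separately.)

4

Working along the chain:
  O2NCH2: –NO2 on carbon → nitro group.
  CH(NH2): –NH2 on an sp³ carbon with no adjacent C=O → amine.
  CO: –C(=O)– with carbon on both sides → ketone.
  CH(OCH3): pendant –OCH3: C–O–C with sp³ C, no adjacent C=O → ether.
  CH(NHCOCH3): pendant –NHC(=O)CH3: N bonded to a carbonyl → amide (not amine).
  CH(CH2OH): pendant –CH2OH on an sp³ backbone C → alcohol.
  CH(COCH3): pendant –COCH3: carbonyl C bonded to two carbons → ketone.
  CH(OH): –OH on an sp³ carbon → alcohol (secondary).
  CH(CN): pendant –C≡N: nitrile.
  CH(C6H5): pendant –C6H5: benzene ring → arene.
  CH(CH2OH): pendant –CH2OH on an sp³ backbone C → alcohol.
  CH2OH: –OH on an sp³ carbon → alcohol.
Alcohol appears at: CH(CH2OH), CH(OH), CH(CH2OH), CH2OH → 4.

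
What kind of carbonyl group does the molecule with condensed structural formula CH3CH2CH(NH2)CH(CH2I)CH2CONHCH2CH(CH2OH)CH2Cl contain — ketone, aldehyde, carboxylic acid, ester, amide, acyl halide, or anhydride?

amide

The carbonyl is in the CH2CONHCH2 segment: –C(=O)–N– linkage → amide (the N is not an amine).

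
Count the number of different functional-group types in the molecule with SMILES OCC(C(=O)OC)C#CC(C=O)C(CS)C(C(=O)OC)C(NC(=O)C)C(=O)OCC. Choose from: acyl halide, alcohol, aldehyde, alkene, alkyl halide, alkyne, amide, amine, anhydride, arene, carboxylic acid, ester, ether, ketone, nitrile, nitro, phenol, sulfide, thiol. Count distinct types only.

HO– on an sp³ carbon → alcohol.
pendant –COOCH3: carbonyl C bonded to C and –OCH3 → ester.
C≡C triple bond → alkyne.
pendant –CHO: carbonyl C bonded to C and H → aldehyde.
pendant –CH2SH → thiol.
pendant –COOCH3: carbonyl C bonded to C and –OCH3 → ester.
pendant –NHC(=O)CH3: N bonded to a carbonyl → amide (not amine).
–C(=O)OCH2CH3: carbonyl C bonded to C and to –OEt → ester.
Distinct types present: alcohol, aldehyde, alkyne, amide, ester, thiol.

6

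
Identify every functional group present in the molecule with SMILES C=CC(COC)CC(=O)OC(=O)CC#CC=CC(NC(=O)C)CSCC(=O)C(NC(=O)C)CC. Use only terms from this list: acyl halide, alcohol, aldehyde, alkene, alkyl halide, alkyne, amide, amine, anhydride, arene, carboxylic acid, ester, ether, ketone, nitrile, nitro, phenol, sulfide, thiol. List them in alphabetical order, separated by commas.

Reading the structure from left to right:
  CH2=CH: C=C double bond → alkene.
  CH(CH2OCH3): pendant –CH2OCH3: C–O–C linkage → ether.
  CH2CO-O-COCH2: two acyl groups sharing one oxygen, –C(=O)–O–C(=O)– → anhydride.
  C≡C: C≡C triple bond → alkyne.
  CH=CH: C=C double bond → alkene.
  CH(NHCOCH3): pendant –NHC(=O)CH3: N bonded to a carbonyl → amide (not amine).
  CH2SCH2: C–S–C linkage → sulfide (thioether).
  CO: –C(=O)– with carbon on both sides → ketone.
  CH(NHCOCH3): pendant –NHC(=O)CH3: N bonded to a carbonyl → amide (not amine).

alkene, alkyne, amide, anhydride, ether, ketone, sulfide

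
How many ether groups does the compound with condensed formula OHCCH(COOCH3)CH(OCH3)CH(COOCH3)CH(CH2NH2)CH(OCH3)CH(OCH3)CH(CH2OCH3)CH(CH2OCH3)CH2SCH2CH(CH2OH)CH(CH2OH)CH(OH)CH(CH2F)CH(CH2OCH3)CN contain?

6

Taking each segment in turn:
  OHC: terminal –CHO: carbonyl C bonded to H and C → aldehyde.
  CH(COOCH3): pendant –COOCH3: carbonyl C bonded to C and –OCH3 → ester.
  CH(OCH3): pendant –OCH3: C–O–C with sp³ C, no adjacent C=O → ether.
  CH(COOCH3): pendant –COOCH3: carbonyl C bonded to C and –OCH3 → ester.
  CH(CH2NH2): pendant –CH2NH2: N on sp³ C, no adjacent C=O → amine.
  CH(OCH3): pendant –OCH3: C–O–C with sp³ C, no adjacent C=O → ether.
  CH(OCH3): pendant –OCH3: C–O–C with sp³ C, no adjacent C=O → ether.
  CH(CH2OCH3): pendant –CH2OCH3: C–O–C linkage → ether.
  CH(CH2OCH3): pendant –CH2OCH3: C–O–C linkage → ether.
  CH2SCH2: C–S–C linkage → sulfide (thioether).
  CH(CH2OH): pendant –CH2OH on an sp³ backbone C → alcohol.
  CH(CH2OH): pendant –CH2OH on an sp³ backbone C → alcohol.
  CH(OH): –OH on an sp³ carbon → alcohol (secondary).
  CH(CH2F): pendant –CH2X: halogen on sp³ carbon → alkyl halide.
  CH(CH2OCH3): pendant –CH2OCH3: C–O–C linkage → ether.
  CN: –C≡N: carbon triple-bonded to nitrogen → nitrile.
Ether appears at: CH(OCH3), CH(OCH3), CH(OCH3), CH(CH2OCH3), CH(CH2OCH3), CH(CH2OCH3) → 6.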